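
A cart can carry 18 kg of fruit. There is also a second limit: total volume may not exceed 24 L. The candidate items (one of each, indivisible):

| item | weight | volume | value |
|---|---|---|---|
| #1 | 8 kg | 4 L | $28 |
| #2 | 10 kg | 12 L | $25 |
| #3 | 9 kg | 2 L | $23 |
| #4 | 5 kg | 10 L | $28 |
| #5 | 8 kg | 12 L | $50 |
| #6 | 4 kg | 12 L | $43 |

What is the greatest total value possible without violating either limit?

Feasible sets respecting both limits:
- #3+#4+#6: weight 18, volume 24, value 94
- #5+#6: weight 12, volume 24, value 93
- #1+#5: weight 16, volume 16, value 78
Best: $94.

$94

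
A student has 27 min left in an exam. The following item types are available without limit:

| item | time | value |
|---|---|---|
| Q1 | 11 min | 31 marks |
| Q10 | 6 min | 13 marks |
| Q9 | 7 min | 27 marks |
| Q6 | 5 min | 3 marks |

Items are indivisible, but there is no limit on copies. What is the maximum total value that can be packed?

Best value-per-unit is Q9 at 27/7; filling with it alone gives 3×27 = 81.
Optimal mix: 1×Q10 + 3×Q9 → time 27, value 94.

94 marks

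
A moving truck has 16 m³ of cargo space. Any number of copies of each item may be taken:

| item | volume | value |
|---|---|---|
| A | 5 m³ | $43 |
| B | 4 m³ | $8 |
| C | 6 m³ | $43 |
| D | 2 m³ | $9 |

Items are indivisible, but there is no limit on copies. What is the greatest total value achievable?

Best value-per-unit is A at 43/5, and filling with it alone uses volume 3×5=15. No mix of the others beats 3×43 = 129.

$129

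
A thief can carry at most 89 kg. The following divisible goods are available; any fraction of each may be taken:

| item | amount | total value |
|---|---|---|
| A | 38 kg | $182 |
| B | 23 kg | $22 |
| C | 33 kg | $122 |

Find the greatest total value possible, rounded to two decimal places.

Take in order of value per unit:
- A (182/38 per unit): all 38 → value 182, running total 182.00
- C (122/33 per unit): all 33 → value 122, running total 304.00
- B (22/23 per unit): 18 of 23 → value 18×22/23 = 17.2174, running total 321.22
Total 321.22.

321.22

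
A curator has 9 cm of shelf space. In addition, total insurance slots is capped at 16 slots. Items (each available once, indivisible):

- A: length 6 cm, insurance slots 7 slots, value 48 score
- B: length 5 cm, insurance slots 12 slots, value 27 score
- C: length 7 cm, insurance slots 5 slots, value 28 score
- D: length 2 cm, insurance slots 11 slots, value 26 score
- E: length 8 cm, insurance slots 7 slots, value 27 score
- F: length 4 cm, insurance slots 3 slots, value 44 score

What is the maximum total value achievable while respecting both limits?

71 score

Feasible sets respecting both limits:
- B+F: length 9, insurance slots 15, value 71
- D+F: length 6, insurance slots 14, value 70
- C+D: length 9, insurance slots 16, value 54
- A: length 6, insurance slots 7, value 48
Best: 71 score.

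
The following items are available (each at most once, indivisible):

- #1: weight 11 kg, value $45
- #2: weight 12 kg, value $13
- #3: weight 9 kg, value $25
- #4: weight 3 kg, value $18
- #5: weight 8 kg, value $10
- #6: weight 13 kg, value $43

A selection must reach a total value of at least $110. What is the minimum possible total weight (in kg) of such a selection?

Subsets with value ≥ 110, sorted by total weight:
- #1+#3+#6: weight 33, value 113
- #1+#4+#5+#6: weight 35, value 116
- #1+#3+#4+#6: weight 36, value 131
Minimum weight: 33 kg.

33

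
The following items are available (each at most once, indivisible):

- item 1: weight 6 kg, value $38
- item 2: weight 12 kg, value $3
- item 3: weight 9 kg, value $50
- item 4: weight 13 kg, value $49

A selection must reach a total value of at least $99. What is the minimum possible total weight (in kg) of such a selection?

Subsets with value ≥ 99, sorted by total weight:
- item 3+item 4: weight 22, value 99
- item 1+item 3+item 4: weight 28, value 137
Minimum weight: 22 kg.

22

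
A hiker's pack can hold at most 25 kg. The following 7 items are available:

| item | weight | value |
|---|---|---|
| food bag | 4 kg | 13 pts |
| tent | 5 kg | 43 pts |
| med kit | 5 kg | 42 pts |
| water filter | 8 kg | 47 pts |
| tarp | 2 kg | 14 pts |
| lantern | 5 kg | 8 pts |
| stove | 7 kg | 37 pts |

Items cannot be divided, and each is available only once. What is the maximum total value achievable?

169 pts

Check high-value combinations within 25 kg:
- tent+med kit+water filter+stove: weight 5+5+8+7=25, value 43+42+47+37=169
- food bag+tent+med kit+water filter+tarp: weight 4+5+5+8+2=24, value 13+43+42+47+14=159
- tent+med kit+water filter+tarp+lantern: weight 5+5+8+2+5=25, value 43+42+47+14+8=154
- food bag+tent+med kit+tarp+stove: weight 4+5+5+2+7=23, value 13+43+42+14+37=149
- tent+med kit+water filter+tarp: weight 5+5+8+2=20, value 43+42+47+14=146
Best: 169 pts.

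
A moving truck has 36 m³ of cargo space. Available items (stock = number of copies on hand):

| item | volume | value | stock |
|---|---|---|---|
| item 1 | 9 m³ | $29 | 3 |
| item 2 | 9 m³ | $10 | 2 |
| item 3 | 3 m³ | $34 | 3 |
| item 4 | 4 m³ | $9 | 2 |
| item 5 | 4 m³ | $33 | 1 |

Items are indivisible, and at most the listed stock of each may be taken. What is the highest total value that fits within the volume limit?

$202

Top feasible selections:
- 2×item 1 + 3×item 3 + 1×item 4 + 1×item 5: volume 35, value 202
- 2×item 1 + 3×item 3 + 1×item 5: volume 31, value 193
- 3×item 1 + 3×item 3: volume 36, value 189
Best: $202.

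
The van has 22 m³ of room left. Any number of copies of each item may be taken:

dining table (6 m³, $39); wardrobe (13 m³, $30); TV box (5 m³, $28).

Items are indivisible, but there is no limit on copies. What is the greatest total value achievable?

$134

Best value-per-unit is dining table at 39/6; filling with it alone gives 3×39 = 117.
Optimal mix: 2×dining table + 2×TV box → volume 22, value 134.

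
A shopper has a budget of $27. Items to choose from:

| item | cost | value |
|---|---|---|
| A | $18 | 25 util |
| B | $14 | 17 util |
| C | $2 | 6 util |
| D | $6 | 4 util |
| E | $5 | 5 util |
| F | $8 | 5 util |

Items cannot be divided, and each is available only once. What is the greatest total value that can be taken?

Check high-value combinations within $27:
- A+C+E: cost 18+2+5=25, value 25+6+5=36
- A+C+D: cost 18+2+6=26, value 25+6+4=35
- B+C+D+E: cost 14+2+6+5=27, value 17+6+4+5=32
Best: 36 util.

36 util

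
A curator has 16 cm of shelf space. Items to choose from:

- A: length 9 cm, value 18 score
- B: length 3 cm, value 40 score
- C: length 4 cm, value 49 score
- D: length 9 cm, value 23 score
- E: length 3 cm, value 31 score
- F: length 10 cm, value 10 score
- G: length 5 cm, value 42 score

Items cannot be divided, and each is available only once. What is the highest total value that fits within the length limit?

Check high-value combinations within 16 cm:
- B+C+E+G: length 3+4+3+5=15, value 40+49+31+42=162
- B+C+G: length 3+4+5=12, value 40+49+42=131
- C+E+G: length 4+3+5=12, value 49+31+42=122
- B+C+E: length 3+4+3=10, value 40+49+31=120
Best: 162 score.

162 score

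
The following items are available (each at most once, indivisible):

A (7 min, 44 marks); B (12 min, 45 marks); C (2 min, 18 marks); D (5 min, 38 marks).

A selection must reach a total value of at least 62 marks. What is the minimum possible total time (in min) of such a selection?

Subsets with value ≥ 62, sorted by total time:
- A+C: time 9, value 62
- A+D: time 12, value 82
- A+C+D: time 14, value 100
- B+C: time 14, value 63
Minimum time: 9 min.

9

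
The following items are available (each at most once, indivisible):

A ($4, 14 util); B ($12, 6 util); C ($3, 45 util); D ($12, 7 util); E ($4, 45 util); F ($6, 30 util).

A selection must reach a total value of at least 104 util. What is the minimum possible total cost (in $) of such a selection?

11

Subsets with value ≥ 104, sorted by total cost:
- A+C+E: cost 11, value 104
- C+E+F: cost 13, value 120
Minimum cost: 11 $.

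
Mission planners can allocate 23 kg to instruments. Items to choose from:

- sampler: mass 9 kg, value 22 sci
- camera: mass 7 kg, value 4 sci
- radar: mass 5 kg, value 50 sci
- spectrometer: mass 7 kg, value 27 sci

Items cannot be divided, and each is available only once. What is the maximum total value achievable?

Check high-value combinations within 23 kg:
- sampler+radar+spectrometer: mass 9+5+7=21, value 22+50+27=99
- camera+radar+spectrometer: mass 7+5+7=19, value 4+50+27=81
- radar+spectrometer: mass 5+7=12, value 50+27=77
Best: 99 sci.

99 sci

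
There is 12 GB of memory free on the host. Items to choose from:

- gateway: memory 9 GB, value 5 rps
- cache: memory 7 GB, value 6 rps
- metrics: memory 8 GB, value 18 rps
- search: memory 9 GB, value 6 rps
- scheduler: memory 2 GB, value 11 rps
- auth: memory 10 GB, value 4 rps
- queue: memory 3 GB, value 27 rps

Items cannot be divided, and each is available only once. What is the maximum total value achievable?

This is a 0/1 knapsack; check combinations near the capacity.
- metrics+queue: memory 8+3=11, value 18+27=45
- cache+scheduler+queue: memory 7+2+3=12, value 6+11+27=44
- scheduler+queue: memory 2+3=5, value 11+27=38
- cache+queue: memory 7+3=10, value 6+27=33
- search+queue: memory 9+3=12, value 6+27=33
Best: 45 rps.

45 rps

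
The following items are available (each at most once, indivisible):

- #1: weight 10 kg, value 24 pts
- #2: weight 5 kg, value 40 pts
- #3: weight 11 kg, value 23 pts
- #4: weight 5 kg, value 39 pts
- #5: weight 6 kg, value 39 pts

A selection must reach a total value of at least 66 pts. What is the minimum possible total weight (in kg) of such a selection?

Subsets with value ≥ 66, sorted by total weight:
- #2+#4: weight 10, value 79
- #2+#5: weight 11, value 79
- #4+#5: weight 11, value 78
Minimum weight: 10 kg.

10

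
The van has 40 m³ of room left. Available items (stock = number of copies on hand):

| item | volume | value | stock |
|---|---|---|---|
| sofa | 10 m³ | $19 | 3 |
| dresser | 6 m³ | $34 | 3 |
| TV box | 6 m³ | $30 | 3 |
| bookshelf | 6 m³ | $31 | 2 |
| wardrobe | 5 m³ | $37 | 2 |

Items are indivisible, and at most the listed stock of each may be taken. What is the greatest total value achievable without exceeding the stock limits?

$238

Top feasible selections:
- 3×dresser + 2×bookshelf + 2×wardrobe: volume 40, value 238
- 3×dresser + 1×TV box + 1×bookshelf + 2×wardrobe: volume 40, value 237
- 3×dresser + 2×TV box + 2×wardrobe: volume 40, value 236
Best: $238.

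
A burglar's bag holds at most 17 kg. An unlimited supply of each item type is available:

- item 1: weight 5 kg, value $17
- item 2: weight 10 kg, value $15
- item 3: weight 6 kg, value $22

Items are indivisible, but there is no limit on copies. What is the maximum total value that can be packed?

$61

Best value-per-unit is item 3 at 22/6; filling with it alone gives 2×22 = 44.
Optimal mix: 1×item 1 + 2×item 3 → weight 17, value 61.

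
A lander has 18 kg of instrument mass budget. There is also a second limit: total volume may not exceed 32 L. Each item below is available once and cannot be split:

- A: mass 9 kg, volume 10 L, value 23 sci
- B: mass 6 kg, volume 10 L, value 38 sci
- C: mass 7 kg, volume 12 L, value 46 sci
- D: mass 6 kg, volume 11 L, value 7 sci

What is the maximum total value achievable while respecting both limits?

84 sci

Feasible sets respecting both limits:
- B+C: mass 13, volume 22, value 84
- A+C: mass 16, volume 22, value 69
- A+B: mass 15, volume 20, value 61
Best: 84 sci.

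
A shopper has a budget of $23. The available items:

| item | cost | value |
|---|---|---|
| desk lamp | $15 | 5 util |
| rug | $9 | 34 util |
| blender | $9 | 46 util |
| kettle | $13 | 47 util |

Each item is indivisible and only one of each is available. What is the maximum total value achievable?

93 util

Check high-value combinations within $23:
- blender+kettle: cost 9+13=22, value 46+47=93
- rug+kettle: cost 9+13=22, value 34+47=81
- rug+blender: cost 9+9=18, value 34+46=80
- kettle: cost 13, value 47
Best: 93 util.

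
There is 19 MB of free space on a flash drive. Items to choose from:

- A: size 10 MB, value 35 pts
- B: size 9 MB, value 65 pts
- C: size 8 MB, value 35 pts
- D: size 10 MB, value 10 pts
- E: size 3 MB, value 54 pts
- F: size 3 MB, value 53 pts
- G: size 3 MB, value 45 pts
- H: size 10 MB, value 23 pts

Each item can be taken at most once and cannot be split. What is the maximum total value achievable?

217 pts

Check high-value combinations within 19 MB:
- B+E+F+G: size 9+3+3+3=18, value 65+54+53+45=217
- C+E+F+G: size 8+3+3+3=17, value 35+54+53+45=187
- A+E+F+G: size 10+3+3+3=19, value 35+54+53+45=187
- E+F+G+H: size 3+3+3+10=19, value 54+53+45+23=175
- B+E+F: size 9+3+3=15, value 65+54+53=172
Best: 217 pts.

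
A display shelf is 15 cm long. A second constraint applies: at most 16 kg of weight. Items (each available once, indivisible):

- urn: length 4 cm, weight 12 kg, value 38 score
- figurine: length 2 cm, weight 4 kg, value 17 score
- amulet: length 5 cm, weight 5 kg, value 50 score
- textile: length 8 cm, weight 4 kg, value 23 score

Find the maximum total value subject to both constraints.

90 score

Feasible sets respecting both limits:
- figurine+amulet+textile: length 15, weight 13, value 90
- amulet+textile: length 13, weight 9, value 73
- figurine+amulet: length 7, weight 9, value 67
Best: 90 score.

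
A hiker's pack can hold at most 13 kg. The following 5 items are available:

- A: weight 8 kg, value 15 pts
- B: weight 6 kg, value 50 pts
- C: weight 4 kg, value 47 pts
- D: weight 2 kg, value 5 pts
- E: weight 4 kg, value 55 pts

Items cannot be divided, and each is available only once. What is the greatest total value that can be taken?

110 pts

Check high-value combinations within 13 kg:
- B+D+E: weight 6+2+4=12, value 50+5+55=110
- C+D+E: weight 4+2+4=10, value 47+5+55=107
- B+E: weight 6+4=10, value 50+55=105
Best: 110 pts.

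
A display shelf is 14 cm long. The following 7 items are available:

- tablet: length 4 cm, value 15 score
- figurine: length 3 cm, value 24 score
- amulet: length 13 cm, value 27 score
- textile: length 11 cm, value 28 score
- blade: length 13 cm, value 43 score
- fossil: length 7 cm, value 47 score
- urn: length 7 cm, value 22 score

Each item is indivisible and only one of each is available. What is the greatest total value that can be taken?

86 score

Check high-value combinations within 14 cm:
- tablet+figurine+fossil: length 4+3+7=14, value 15+24+47=86
- figurine+fossil: length 3+7=10, value 24+47=71
- fossil+urn: length 7+7=14, value 47+22=69
- tablet+fossil: length 4+7=11, value 15+47=62
- tablet+figurine+urn: length 4+3+7=14, value 15+24+22=61
Best: 86 score.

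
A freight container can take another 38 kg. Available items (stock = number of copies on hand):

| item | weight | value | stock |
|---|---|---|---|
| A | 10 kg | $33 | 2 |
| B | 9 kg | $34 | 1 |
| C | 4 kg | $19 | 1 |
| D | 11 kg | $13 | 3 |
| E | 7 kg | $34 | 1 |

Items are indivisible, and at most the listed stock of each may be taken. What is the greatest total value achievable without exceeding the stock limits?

Best selections within weight 38 and stock limits:
- 2×A + 1×B + 1×E: weight 36, value 134
- 1×A + 1×B + 1×C + 1×E: weight 30, value 120
- 2×A + 1×C + 1×E: weight 31, value 119
Best: $134.

$134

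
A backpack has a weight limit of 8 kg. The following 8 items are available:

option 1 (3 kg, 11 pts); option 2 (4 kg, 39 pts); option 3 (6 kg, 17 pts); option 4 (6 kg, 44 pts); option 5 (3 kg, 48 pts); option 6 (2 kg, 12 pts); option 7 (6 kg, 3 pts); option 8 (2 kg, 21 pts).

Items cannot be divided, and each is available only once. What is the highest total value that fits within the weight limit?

Check high-value combinations within 8 kg:
- option 2+option 5: weight 4+3=7, value 39+48=87
- option 5+option 6+option 8: weight 3+2+2=7, value 48+12+21=81
- option 1+option 5+option 8: weight 3+3+2=8, value 11+48+21=80
- option 2+option 6+option 8: weight 4+2+2=8, value 39+12+21=72
Best: 87 pts.

87 pts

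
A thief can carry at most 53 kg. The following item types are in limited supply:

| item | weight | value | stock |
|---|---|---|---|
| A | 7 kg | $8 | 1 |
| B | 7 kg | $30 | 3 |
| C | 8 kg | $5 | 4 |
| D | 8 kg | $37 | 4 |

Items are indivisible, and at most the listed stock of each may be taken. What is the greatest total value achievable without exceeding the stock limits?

$238

Best selections within weight 53 and stock limits:
- 3×B + 4×D: weight 53, value 238
- 1×A + 2×B + 4×D: weight 53, value 216
- 1×A + 3×B + 3×D: weight 52, value 209
Best: $238.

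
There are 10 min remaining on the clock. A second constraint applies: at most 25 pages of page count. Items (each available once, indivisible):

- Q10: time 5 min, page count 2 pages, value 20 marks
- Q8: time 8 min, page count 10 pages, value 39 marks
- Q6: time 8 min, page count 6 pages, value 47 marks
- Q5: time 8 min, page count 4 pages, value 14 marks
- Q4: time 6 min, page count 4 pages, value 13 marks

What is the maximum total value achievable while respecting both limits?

47 marks

Feasible sets respecting both limits:
- Q6: time 8, page count 6, value 47
- Q8: time 8, page count 10, value 39
- Q10: time 5, page count 2, value 20
- Q5: time 8, page count 4, value 14
Best: 47 marks.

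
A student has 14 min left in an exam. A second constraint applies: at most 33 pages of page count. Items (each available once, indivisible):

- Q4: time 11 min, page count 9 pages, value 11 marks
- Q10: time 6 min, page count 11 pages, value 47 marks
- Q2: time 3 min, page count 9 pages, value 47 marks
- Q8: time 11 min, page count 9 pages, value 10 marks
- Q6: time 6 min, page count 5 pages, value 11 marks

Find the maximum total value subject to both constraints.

94 marks

Feasible sets respecting both limits:
- Q10+Q2: time 9, page count 20, value 94
- Q4+Q2: time 14, page count 18, value 58
- Q10+Q6: time 12, page count 16, value 58
- Q2+Q6: time 9, page count 14, value 58
Best: 94 marks.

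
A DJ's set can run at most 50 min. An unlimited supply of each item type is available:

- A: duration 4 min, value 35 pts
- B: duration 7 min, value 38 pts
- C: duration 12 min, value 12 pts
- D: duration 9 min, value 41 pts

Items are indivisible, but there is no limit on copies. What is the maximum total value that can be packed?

Best value-per-unit is A at 35/4, and filling with it alone uses duration 12×4=48. No mix of the others beats 12×35 = 420.

420 pts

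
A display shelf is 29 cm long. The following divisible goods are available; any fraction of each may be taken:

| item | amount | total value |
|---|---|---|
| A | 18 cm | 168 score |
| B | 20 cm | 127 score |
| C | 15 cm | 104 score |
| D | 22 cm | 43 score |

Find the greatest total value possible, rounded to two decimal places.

244.27

Take in order of value per unit:
- A (168/18 per unit): all 18 → value 168, running total 168.00
- C (104/15 per unit): 11 of 15 → value 11×104/15 = 76.2667, running total 244.27
Total 244.27.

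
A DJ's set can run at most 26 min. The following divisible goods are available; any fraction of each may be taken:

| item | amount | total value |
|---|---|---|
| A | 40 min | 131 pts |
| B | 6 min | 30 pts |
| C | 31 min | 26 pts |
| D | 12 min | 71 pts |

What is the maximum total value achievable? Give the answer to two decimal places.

Take in order of value per unit:
- D (71/12 per unit): all 12 → value 71, running total 71.00
- B (30/6 per unit): all 6 → value 30, running total 101.00
- A (131/40 per unit): 8 of 40 → value 8×131/40 = 26.2000, running total 127.20
Total 127.20.

127.20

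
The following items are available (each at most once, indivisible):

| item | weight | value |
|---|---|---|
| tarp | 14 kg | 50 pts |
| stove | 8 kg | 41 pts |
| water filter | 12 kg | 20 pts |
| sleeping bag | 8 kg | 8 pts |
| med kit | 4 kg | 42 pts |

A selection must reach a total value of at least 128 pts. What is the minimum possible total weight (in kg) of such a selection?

Subsets with value ≥ 128, sorted by total weight:
- tarp+stove+med kit: weight 26, value 133
- tarp+stove+sleeping bag+med kit: weight 34, value 141
- tarp+stove+water filter+med kit: weight 38, value 153
- tarp+stove+water filter+sleeping bag+med kit: weight 46, value 161
Minimum weight: 26 kg.

26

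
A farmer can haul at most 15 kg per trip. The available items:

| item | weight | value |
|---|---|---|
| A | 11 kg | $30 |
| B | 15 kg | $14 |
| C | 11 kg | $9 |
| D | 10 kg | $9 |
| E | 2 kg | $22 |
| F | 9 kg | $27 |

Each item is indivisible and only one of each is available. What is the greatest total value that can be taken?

$52

Check high-value combinations within 15 kg:
- A+E: weight 11+2=13, value 30+22=52
- E+F: weight 2+9=11, value 22+27=49
- D+E: weight 10+2=12, value 9+22=31
- C+E: weight 11+2=13, value 9+22=31
Best: $52.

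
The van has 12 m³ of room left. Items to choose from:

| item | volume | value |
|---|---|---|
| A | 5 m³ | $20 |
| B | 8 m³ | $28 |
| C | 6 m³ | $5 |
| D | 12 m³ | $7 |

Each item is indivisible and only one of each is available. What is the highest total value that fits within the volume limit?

$28

Check high-value combinations within 12 m³:
- B: volume 8, value 28
- A+C: volume 5+6=11, value 20+5=25
- A: volume 5, value 20
- D: volume 12, value 7
Best: $28.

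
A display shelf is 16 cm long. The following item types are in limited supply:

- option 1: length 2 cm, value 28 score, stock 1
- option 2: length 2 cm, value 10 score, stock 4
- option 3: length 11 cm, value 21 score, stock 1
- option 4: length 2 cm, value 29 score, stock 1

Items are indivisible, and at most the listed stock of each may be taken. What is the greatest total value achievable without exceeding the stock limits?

97 score

Best selections within length 16 and stock limits:
- 1×option 1 + 4×option 2 + 1×option 4: length 12, value 97
- 1×option 1 + 3×option 2 + 1×option 4: length 10, value 87
- 1×option 1 + 1×option 3 + 1×option 4: length 15, value 78
Best: 97 score.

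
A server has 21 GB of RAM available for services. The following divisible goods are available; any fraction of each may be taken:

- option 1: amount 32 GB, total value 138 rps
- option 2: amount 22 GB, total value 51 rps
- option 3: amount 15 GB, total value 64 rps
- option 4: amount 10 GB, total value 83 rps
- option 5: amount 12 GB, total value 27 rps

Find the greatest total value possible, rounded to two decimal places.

Take in order of value per unit:
- option 4 (83/10 per unit): all 10 → value 83, running total 83.00
- option 1 (138/32 per unit): 11 of 32 → value 11×138/32 = 47.4375, running total 130.44
Total 130.44.

130.44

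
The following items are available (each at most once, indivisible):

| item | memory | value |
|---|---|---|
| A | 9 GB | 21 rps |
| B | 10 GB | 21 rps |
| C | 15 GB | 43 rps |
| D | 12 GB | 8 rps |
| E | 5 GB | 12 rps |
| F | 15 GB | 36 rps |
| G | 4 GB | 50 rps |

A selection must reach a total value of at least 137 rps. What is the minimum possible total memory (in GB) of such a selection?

39

Subsets with value ≥ 137, sorted by total memory:
- C+E+F+G: memory 39, value 141
- A+C+F+G: memory 43, value 150
- A+B+C+E+G: memory 43, value 147
Minimum memory: 39 GB.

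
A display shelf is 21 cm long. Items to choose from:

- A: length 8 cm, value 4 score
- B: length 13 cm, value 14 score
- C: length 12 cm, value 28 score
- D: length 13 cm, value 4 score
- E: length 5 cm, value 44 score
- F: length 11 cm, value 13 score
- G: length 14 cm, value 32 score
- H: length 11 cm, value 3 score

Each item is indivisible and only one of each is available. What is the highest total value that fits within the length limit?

Check high-value combinations within 21 cm:
- E+G: length 5+14=19, value 44+32=76
- C+E: length 12+5=17, value 28+44=72
- B+E: length 13+5=18, value 14+44=58
- E+F: length 5+11=16, value 44+13=57
- A+E: length 8+5=13, value 4+44=48
Best: 76 score.

76 score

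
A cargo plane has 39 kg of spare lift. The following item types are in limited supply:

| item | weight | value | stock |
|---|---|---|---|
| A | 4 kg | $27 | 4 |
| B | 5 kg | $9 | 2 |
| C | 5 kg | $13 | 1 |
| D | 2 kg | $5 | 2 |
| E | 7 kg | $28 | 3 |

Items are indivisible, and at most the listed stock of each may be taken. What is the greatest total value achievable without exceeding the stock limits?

$197

Best selections within weight 39 and stock limits:
- 4×A + 1×D + 3×E: weight 39, value 197
- 4×A + 3×E: weight 37, value 192
- 4×A + 1×C + 2×D + 2×E: weight 39, value 187
Best: $197.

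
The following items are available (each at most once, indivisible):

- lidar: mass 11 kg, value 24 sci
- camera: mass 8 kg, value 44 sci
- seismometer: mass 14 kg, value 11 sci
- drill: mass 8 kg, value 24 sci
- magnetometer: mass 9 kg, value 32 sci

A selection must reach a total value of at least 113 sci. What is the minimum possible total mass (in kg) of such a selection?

Subsets with value ≥ 113, sorted by total mass:
- lidar+camera+drill+magnetometer: mass 36, value 124
- lidar+camera+seismometer+drill+magnetometer: mass 50, value 135
Minimum mass: 36 kg.

36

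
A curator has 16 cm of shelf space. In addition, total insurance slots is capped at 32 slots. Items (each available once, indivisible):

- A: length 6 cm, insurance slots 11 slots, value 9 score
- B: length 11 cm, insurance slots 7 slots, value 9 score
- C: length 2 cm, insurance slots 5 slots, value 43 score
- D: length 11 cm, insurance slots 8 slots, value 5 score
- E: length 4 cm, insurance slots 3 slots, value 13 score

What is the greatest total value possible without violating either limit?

65 score

Feasible sets respecting both limits:
- A+C+E: length 12, insurance slots 19, value 65
- C+E: length 6, insurance slots 8, value 56
- A+C: length 8, insurance slots 16, value 52
- B+C: length 13, insurance slots 12, value 52
Best: 65 score.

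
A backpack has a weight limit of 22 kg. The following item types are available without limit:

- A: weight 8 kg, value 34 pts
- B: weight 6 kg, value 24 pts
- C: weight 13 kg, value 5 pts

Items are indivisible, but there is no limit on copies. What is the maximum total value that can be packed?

Best value-per-unit is A at 34/8; filling with it alone gives 2×34 = 68.
Optimal mix: 2×A + 1×B → weight 22, value 92.

92 pts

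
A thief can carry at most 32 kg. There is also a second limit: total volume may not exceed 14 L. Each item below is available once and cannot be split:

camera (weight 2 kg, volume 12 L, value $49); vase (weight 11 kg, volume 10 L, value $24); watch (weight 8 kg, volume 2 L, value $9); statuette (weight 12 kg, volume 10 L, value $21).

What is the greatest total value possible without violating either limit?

$58

Feasible sets respecting both limits:
- camera+watch: weight 10, volume 14, value 58
- camera: weight 2, volume 12, value 49
- vase+watch: weight 19, volume 12, value 33
- watch+statuette: weight 20, volume 12, value 30
Best: $58.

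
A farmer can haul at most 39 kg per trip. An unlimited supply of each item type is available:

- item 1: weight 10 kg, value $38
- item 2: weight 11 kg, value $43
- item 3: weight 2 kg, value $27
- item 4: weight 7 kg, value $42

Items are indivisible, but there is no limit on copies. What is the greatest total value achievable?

Best value-per-unit is item 3 at 27/2, and filling with it alone uses weight 19×2=38. No mix of the others beats 19×27 = 513.

$513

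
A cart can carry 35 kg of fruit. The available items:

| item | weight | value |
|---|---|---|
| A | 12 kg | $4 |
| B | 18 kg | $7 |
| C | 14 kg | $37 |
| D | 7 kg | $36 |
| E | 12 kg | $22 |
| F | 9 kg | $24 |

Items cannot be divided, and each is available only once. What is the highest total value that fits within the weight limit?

$97

This is a 0/1 knapsack; check combinations near the capacity.
- C+D+F: weight 14+7+9=30, value 37+36+24=97
- C+D+E: weight 14+7+12=33, value 37+36+22=95
- C+E+F: weight 14+12+9=35, value 37+22+24=83
- D+E+F: weight 7+12+9=28, value 36+22+24=82
- A+C+D: weight 12+14+7=33, value 4+37+36=77
Best: $97.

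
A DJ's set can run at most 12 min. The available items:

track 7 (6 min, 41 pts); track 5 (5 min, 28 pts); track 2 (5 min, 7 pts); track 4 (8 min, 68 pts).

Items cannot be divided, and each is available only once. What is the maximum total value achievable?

Check high-value combinations within 12 min:
- track 7+track 5: duration 6+5=11, value 41+28=69
- track 4: duration 8, value 68
- track 7+track 2: duration 6+5=11, value 41+7=48
- track 7: duration 6, value 41
Best: 69 pts.

69 pts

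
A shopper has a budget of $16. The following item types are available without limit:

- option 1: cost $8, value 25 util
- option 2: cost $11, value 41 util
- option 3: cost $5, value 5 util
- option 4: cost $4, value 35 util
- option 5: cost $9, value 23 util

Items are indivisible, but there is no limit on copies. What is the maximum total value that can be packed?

140 util

Best value-per-unit is option 4 at 35/4, and filling with it alone uses cost 4×4=16. No mix of the others beats 4×35 = 140.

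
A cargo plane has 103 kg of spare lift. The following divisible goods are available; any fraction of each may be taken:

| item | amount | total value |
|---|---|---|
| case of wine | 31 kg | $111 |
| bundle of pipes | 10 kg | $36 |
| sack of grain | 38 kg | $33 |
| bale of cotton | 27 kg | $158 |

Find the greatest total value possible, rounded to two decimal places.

Take in order of value per unit:
- bale of cotton (158/27 per unit): all 27 → value 158, running total 158.00
- bundle of pipes (36/10 per unit): all 10 → value 36, running total 194.00
- case of wine (111/31 per unit): all 31 → value 111, running total 305.00
- sack of grain (33/38 per unit): 35 of 38 → value 35×33/38 = 30.3947, running total 335.39
Total 335.39.

335.39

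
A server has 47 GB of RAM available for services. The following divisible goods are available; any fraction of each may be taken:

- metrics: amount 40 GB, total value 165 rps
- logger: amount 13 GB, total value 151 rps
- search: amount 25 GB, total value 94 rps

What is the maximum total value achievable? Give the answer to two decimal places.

Take in order of value per unit:
- logger (151/13 per unit): all 13 → value 151, running total 151.00
- metrics (165/40 per unit): 34 of 40 → value 34×165/40 = 140.2500, running total 291.25
Total 291.25.

291.25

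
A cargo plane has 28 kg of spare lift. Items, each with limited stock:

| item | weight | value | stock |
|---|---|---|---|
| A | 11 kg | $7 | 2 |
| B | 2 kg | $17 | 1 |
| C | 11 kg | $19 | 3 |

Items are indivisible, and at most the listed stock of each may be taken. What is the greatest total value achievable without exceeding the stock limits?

$55

Best selections within weight 28 and stock limits:
- 1×B + 2×C: weight 24, value 55
- 1×A + 1×B + 1×C: weight 24, value 43
Best: $55.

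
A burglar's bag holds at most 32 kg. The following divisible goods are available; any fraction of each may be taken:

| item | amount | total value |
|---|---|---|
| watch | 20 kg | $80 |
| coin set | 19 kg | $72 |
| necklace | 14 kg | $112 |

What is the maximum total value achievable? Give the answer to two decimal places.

Take in order of value per unit:
- necklace (112/14 per unit): all 14 → value 112, running total 112.00
- watch (80/20 per unit): 18 of 20 → value 18×80/20 = 72.0000, running total 184.00
Total 184.00.

184.00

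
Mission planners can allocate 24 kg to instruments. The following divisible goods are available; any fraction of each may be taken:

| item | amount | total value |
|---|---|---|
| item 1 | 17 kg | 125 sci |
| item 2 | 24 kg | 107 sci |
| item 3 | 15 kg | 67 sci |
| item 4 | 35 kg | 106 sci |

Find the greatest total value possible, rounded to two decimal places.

156.27

Take in order of value per unit:
- item 1 (125/17 per unit): all 17 → value 125, running total 125.00
- item 3 (67/15 per unit): 7 of 15 → value 7×67/15 = 31.2667, running total 156.27
Total 156.27.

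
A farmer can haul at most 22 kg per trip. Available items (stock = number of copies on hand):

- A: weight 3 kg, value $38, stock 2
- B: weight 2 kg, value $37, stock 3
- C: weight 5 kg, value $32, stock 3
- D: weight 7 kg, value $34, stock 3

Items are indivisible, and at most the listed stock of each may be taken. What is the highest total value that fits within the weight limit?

Best selections within weight 22 and stock limits:
- 2×A + 3×B + 2×C: weight 22, value 251
- 2×A + 3×B + 1×D: weight 19, value 221
- 2×A + 3×B + 1×C: weight 17, value 219
Best: $251.

$251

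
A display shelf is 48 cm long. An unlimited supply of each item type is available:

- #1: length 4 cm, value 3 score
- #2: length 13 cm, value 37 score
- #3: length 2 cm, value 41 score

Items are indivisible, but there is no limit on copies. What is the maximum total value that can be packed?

Best value-per-unit is #3 at 41/2, and filling with it alone uses length 24×2=48. No mix of the others beats 24×41 = 984.

984 score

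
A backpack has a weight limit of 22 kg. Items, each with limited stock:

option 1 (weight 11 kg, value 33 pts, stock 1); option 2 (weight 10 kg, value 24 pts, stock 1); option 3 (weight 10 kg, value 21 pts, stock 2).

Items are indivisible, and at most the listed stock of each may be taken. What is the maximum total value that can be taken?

Top feasible selections:
- 1×option 1 + 1×option 2: weight 21, value 57
- 1×option 1 + 1×option 3: weight 21, value 54
- 1×option 2 + 1×option 3: weight 20, value 45
- 2×option 3: weight 20, value 42
Best: 57 pts.

57 pts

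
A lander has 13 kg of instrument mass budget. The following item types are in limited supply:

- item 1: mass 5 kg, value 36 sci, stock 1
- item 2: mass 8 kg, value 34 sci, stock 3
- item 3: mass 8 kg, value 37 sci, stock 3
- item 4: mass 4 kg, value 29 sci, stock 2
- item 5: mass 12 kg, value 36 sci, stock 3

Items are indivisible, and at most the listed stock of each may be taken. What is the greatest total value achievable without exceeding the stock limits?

Top feasible selections:
- 1×item 1 + 2×item 4: mass 13, value 94
- 1×item 1 + 1×item 3: mass 13, value 73
- 1×item 1 + 1×item 2: mass 13, value 70
- 1×item 3 + 1×item 4: mass 12, value 66
Best: 94 sci.

94 sci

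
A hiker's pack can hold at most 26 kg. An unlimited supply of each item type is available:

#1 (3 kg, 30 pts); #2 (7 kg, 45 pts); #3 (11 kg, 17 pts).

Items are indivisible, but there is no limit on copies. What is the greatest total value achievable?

240 pts

Best value-per-unit is #1 at 30/3, and filling with it alone uses weight 8×3=24. No mix of the others beats 8×30 = 240.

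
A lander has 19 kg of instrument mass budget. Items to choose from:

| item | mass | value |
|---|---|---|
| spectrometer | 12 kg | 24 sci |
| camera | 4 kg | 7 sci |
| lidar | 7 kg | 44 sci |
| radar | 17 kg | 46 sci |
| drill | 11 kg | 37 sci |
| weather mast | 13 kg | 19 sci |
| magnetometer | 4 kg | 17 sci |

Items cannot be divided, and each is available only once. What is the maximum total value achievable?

81 sci

Check high-value combinations within 19 kg:
- lidar+drill: mass 7+11=18, value 44+37=81
- camera+lidar+magnetometer: mass 4+7+4=15, value 7+44+17=68
- spectrometer+lidar: mass 12+7=19, value 24+44=68
Best: 81 sci.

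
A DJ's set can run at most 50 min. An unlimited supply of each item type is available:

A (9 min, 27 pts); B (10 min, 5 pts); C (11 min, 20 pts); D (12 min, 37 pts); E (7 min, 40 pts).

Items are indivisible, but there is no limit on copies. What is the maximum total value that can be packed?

280 pts

Best value-per-unit is E at 40/7, and filling with it alone uses duration 7×7=49. No mix of the others beats 7×40 = 280.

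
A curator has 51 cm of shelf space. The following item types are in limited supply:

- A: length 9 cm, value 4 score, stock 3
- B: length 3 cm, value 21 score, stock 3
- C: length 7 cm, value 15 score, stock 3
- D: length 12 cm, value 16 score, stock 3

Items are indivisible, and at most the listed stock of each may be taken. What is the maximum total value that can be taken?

128 score

Best selections within length 51 and stock limits:
- 1×A + 3×B + 3×C + 1×D: length 51, value 128
- 3×B + 2×C + 2×D: length 47, value 125
- 3×B + 3×C + 1×D: length 42, value 124
Best: 128 score.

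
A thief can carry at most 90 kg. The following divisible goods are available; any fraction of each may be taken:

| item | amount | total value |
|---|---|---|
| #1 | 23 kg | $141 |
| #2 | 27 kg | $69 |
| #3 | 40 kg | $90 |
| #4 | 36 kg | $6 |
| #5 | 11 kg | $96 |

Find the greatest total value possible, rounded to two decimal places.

371.25

Take in order of value per unit:
- #5 (96/11 per unit): all 11 → value 96, running total 96.00
- #1 (141/23 per unit): all 23 → value 141, running total 237.00
- #2 (69/27 per unit): all 27 → value 69, running total 306.00
- #3 (90/40 per unit): 29 of 40 → value 29×90/40 = 65.2500, running total 371.25
Total 371.25.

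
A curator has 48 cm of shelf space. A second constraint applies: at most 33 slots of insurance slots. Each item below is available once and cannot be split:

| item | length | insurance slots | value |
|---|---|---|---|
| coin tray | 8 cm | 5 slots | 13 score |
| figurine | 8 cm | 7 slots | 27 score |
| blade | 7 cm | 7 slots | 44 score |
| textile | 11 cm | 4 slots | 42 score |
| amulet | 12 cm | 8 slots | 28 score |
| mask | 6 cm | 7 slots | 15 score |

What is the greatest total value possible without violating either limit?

156 score

Feasible sets respecting both limits:
- figurine+blade+textile+amulet+mask: length 44, insurance slots 33, value 156
- coin tray+figurine+blade+textile+amulet: length 46, insurance slots 31, value 154
- coin tray+blade+textile+amulet+mask: length 44, insurance slots 31, value 142
Best: 156 score.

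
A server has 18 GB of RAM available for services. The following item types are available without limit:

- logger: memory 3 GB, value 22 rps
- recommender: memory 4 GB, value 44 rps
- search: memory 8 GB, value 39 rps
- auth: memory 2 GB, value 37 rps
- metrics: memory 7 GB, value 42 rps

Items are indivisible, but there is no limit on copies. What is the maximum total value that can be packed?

333 rps

Best value-per-unit is auth at 37/2, and filling with it alone uses memory 9×2=18. No mix of the others beats 9×37 = 333.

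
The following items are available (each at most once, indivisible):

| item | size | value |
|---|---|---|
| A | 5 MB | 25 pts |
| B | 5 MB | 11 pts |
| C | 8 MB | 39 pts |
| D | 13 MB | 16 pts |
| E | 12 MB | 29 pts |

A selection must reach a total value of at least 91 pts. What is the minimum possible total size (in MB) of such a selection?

Subsets with value ≥ 91, sorted by total size:
- A+C+E: size 25, value 93
- A+B+C+E: size 30, value 104
- A+B+C+D: size 31, value 91
Minimum size: 25 MB.

25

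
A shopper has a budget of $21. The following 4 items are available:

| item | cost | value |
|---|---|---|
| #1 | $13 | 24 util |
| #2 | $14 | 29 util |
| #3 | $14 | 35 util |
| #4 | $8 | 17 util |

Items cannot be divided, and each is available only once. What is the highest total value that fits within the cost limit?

41 util

Check high-value combinations within $21:
- #1+#4: cost 13+8=21, value 24+17=41
- #3: cost 14, value 35
- #2: cost 14, value 29
Best: 41 util.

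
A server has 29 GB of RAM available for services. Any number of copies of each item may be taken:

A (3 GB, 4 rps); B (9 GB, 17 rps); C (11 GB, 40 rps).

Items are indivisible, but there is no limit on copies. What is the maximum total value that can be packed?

Best value-per-unit is C at 40/11; filling with it alone gives 2×40 = 80.
Optimal mix: 2×A + 2×C → memory 28, value 88.

88 rps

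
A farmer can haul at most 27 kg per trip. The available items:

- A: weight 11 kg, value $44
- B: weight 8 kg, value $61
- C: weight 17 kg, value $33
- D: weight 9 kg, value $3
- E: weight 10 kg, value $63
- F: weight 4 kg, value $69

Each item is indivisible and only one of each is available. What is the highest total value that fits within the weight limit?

Check high-value combinations within 27 kg:
- B+E+F: weight 8+10+4=22, value 61+63+69=193
- A+E+F: weight 11+10+4=25, value 44+63+69=176
- A+B+F: weight 11+8+4=23, value 44+61+69=174
Best: $193.

$193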